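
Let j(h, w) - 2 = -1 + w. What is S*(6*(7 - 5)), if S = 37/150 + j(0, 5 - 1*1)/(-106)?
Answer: 3172/1325 ≈ 2.3940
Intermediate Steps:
j(h, w) = 1 + w (j(h, w) = 2 + (-1 + w) = 1 + w)
S = 793/3975 (S = 37/150 + (1 + (5 - 1*1))/(-106) = 37*(1/150) + (1 + (5 - 1))*(-1/106) = 37/150 + (1 + 4)*(-1/106) = 37/150 + 5*(-1/106) = 37/150 - 5/106 = 793/3975 ≈ 0.19950)
S*(6*(7 - 5)) = 793*(6*(7 - 5))/3975 = 793*(6*2)/3975 = (793/3975)*12 = 3172/1325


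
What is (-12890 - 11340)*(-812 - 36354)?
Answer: 900532180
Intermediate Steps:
(-12890 - 11340)*(-812 - 36354) = -24230*(-37166) = 900532180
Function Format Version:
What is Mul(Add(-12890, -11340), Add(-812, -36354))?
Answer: 900532180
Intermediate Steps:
Mul(Add(-12890, -11340), Add(-812, -36354)) = Mul(-24230, -37166) = 900532180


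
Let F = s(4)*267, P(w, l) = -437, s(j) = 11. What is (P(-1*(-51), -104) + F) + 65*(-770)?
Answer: -47550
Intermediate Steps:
F = 2937 (F = 11*267 = 2937)
(P(-1*(-51), -104) + F) + 65*(-770) = (-437 + 2937) + 65*(-770) = 2500 - 50050 = -47550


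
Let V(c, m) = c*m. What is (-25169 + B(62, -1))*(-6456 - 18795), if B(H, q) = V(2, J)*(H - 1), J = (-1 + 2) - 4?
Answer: 644784285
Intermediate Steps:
J = -3 (J = 1 - 4 = -3)
B(H, q) = 6 - 6*H (B(H, q) = (2*(-3))*(H - 1) = -6*(-1 + H) = 6 - 6*H)
(-25169 + B(62, -1))*(-6456 - 18795) = (-25169 + (6 - 6*62))*(-6456 - 18795) = (-25169 + (6 - 372))*(-25251) = (-25169 - 366)*(-25251) = -25535*(-25251) = 644784285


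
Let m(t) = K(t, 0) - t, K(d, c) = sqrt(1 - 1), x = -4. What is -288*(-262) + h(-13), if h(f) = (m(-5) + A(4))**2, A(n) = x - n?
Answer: 75465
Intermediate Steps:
A(n) = -4 - n
K(d, c) = 0 (K(d, c) = sqrt(0) = 0)
m(t) = -t (m(t) = 0 - t = -t)
h(f) = 9 (h(f) = (-1*(-5) + (-4 - 1*4))**2 = (5 + (-4 - 4))**2 = (5 - 8)**2 = (-3)**2 = 9)
-288*(-262) + h(-13) = -288*(-262) + 9 = 75456 + 9 = 75465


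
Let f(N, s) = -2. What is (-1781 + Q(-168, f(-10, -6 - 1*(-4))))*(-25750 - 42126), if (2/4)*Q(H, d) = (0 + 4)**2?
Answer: 118715124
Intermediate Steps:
Q(H, d) = 32 (Q(H, d) = 2*(0 + 4)**2 = 2*4**2 = 2*16 = 32)
(-1781 + Q(-168, f(-10, -6 - 1*(-4))))*(-25750 - 42126) = (-1781 + 32)*(-25750 - 42126) = -1749*(-67876) = 118715124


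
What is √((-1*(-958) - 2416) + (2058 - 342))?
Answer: √258 ≈ 16.062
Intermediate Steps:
√((-1*(-958) - 2416) + (2058 - 342)) = √((958 - 2416) + 1716) = √(-1458 + 1716) = √258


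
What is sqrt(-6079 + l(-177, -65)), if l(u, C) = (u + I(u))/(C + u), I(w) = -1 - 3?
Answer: I*sqrt(2941874)/22 ≈ 77.963*I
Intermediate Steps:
I(w) = -4
l(u, C) = (-4 + u)/(C + u) (l(u, C) = (u - 4)/(C + u) = (-4 + u)/(C + u))
sqrt(-6079 + l(-177, -65)) = sqrt(-6079 + (-4 - 177)/(-65 - 177)) = sqrt(-6079 - 181/(-242)) = sqrt(-6079 - 1/242*(-181)) = sqrt(-6079 + 181/242) = sqrt(-1470937/242) = I*sqrt(2941874)/22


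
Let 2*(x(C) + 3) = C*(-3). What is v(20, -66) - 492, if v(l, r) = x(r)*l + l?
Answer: 1448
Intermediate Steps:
x(C) = -3 - 3*C/2 (x(C) = -3 + (C*(-3))/2 = -3 + (-3*C)/2 = -3 - 3*C/2)
v(l, r) = l + l*(-3 - 3*r/2) (v(l, r) = (-3 - 3*r/2)*l + l = l*(-3 - 3*r/2) + l = l + l*(-3 - 3*r/2))
v(20, -66) - 492 = -½*20*(4 + 3*(-66)) - 492 = -½*20*(4 - 198) - 492 = -½*20*(-194) - 492 = 1940 - 492 = 1448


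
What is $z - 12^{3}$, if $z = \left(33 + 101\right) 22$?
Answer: $1220$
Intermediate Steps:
$z = 2948$ ($z = 134 \cdot 22 = 2948$)
$z - 12^{3} = 2948 - 12^{3} = 2948 - 1728 = 1220$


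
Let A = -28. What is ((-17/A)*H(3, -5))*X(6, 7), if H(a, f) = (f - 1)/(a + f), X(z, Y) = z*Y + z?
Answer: 612/7 ≈ 87.429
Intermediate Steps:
X(z, Y) = z + Y*z (X(z, Y) = Y*z + z = z + Y*z)
H(a, f) = (-1 + f)/(a + f)
((-17/A)*H(3, -5))*X(6, 7) = ((-17/(-28))*((-1 - 5)/(3 - 5)))*(6*(1 + 7)) = ((-17*(-1/28))*(-6/(-2)))*(6*8) = (17*(-1/2*(-6))/28)*48 = ((17/28)*3)*48 = (51/28)*48 = 612/7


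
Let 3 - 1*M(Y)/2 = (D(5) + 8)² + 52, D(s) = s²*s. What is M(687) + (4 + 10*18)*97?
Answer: -17628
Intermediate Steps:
D(s) = s³
M(Y) = -35476 (M(Y) = 6 - 2*((5³ + 8)² + 52) = 6 - 2*((125 + 8)² + 52) = 6 - 2*(133² + 52) = 6 - 2*(17689 + 52) = 6 - 2*17741 = 6 - 35482 = -35476)
M(687) + (4 + 10*18)*97 = -35476 + (4 + 10*18)*97 = -35476 + (4 + 180)*97 = -35476 + 184*97 = -35476 + 17848 = -17628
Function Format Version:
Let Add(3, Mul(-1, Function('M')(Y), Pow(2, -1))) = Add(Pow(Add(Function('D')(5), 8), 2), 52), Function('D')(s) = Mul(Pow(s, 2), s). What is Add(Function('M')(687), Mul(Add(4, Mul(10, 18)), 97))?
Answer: -17628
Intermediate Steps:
Function('D')(s) = Pow(s, 3)
Function('M')(Y) = -35476 (Function('M')(Y) = Add(6, Mul(-2, Add(Pow(Add(Pow(5, 3), 8), 2), 52))) = Add(6, Mul(-2, Add(Pow(Add(125, 8), 2), 52))) = Add(6, Mul(-2, Add(Pow(133, 2), 52))) = Add(6, Mul(-2, Add(17689, 52))) = Add(6, Mul(-2, 17741)) = Add(6, -35482) = -35476)
Add(Function('M')(687), Mul(Add(4, Mul(10, 18)), 97)) = Add(-35476, Mul(Add(4, Mul(10, 18)), 97)) = Add(-35476, Mul(Add(4, 180), 97)) = Add(-35476, Mul(184, 97)) = Add(-35476, 17848) = -17628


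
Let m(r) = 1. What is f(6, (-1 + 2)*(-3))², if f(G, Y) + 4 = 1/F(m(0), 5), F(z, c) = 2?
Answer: 49/4 ≈ 12.250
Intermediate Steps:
f(G, Y) = -7/2 (f(G, Y) = -4 + 1/2 = -4 + ½ = -7/2)
f(6, (-1 + 2)*(-3))² = (-7/2)² = 49/4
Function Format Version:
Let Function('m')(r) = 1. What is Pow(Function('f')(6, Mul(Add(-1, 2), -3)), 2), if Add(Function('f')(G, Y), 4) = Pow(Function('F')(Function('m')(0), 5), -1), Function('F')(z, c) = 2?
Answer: Rational(49, 4) ≈ 12.250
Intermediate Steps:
Function('f')(G, Y) = Rational(-7, 2) (Function('f')(G, Y) = Add(-4, Pow(2, -1)) = Add(-4, Rational(1, 2)) = Rational(-7, 2))
Pow(Function('f')(6, Mul(Add(-1, 2), -3)), 2) = Pow(Rational(-7, 2), 2) = Rational(49, 4)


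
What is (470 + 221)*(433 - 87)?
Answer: 239086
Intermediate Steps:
(470 + 221)*(433 - 87) = 691*346 = 239086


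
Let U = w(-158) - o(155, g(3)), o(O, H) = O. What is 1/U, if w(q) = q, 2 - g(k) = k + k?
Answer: -1/313 ≈ -0.0031949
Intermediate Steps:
g(k) = 2 - 2*k (g(k) = 2 - (k + k) = 2 - 2*k)
U = -313 (U = -158 - 1*155 = -158 - 155 = -313)
1/U = 1/(-313) = -1/313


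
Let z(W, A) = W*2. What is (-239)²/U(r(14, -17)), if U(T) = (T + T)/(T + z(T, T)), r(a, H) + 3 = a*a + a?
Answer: 171363/2 ≈ 85682.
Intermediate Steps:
z(W, A) = 2*W
r(a, H) = -3 + a + a² (r(a, H) = -3 + (a*a + a) = -3 + (a² + a) = -3 + (a + a²) = -3 + a + a²)
U(T) = ⅔ (U(T) = (T + T)/(T + 2*T) = (2*T)/((3*T)) = (2*T)*(1/(3*T)) = ⅔)
(-239)²/U(r(14, -17)) = (-239)²/(⅔) = 57121*(3/2) = 171363/2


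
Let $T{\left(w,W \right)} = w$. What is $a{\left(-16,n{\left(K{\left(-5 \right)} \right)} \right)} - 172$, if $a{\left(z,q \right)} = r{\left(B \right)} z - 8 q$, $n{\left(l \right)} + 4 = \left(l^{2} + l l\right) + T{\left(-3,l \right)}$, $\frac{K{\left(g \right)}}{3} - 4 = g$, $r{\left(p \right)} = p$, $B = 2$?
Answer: $-292$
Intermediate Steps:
$K{\left(g \right)} = 12 + 3 g$
$n{\left(l \right)} = -7 + 2 l^{2}$ ($n{\left(l \right)} = -4 - \left(3 - l^{2} - l l\right) = -4 + \left(\left(l^{2} + l^{2}\right) - 3\right) = -4 + \left(2 l^{2} - 3\right) = -4 + \left(-3 + 2 l^{2}\right) = -7 + 2 l^{2}$)
$a{\left(z,q \right)} = - 8 q + 2 z$ ($a{\left(z,q \right)} = 2 z - 8 q = - 8 q + 2 z$)
$a{\left(-16,n{\left(K{\left(-5 \right)} \right)} \right)} - 172 = \left(- 8 \left(-7 + 2 \left(12 + 3 \left(-5\right)\right)^{2}\right) + 2 \left(-16\right)\right) - 172 = \left(- 8 \left(-7 + 2 \left(12 - 15\right)^{2}\right) - 32\right) - 172 = \left(- 8 \left(-7 + 2 \left(-3\right)^{2}\right) - 32\right) - 172 = \left(- 8 \left(-7 + 2 \cdot 9\right) - 32\right) - 172 = \left(- 8 \left(-7 + 18\right) - 32\right) - 172 = \left(\left(-8\right) 11 - 32\right) - 172 = \left(-88 - 32\right) - 172 = -120 - 172 = -292$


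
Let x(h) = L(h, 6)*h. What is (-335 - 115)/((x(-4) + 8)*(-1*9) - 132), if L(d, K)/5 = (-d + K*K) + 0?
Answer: -75/1166 ≈ -0.064322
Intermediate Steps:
L(d, K) = -5*d + 5*K² (L(d, K) = 5*((-d + K*K) + 0) = 5*((-d + K²) + 0) = 5*((K² - d) + 0) = 5*(K² - d) = -5*d + 5*K²)
x(h) = h*(180 - 5*h) (x(h) = (-5*h + 5*6²)*h = (-5*h + 5*36)*h = (-5*h + 180)*h = (180 - 5*h)*h = h*(180 - 5*h))
(-335 - 115)/((x(-4) + 8)*(-1*9) - 132) = (-335 - 115)/((5*(-4)*(36 - 1*(-4)) + 8)*(-1*9) - 132) = -450/((5*(-4)*(36 + 4) + 8)*(-9) - 132) = -450/((5*(-4)*40 + 8)*(-9) - 132) = -450/((-800 + 8)*(-9) - 132) = -450/(-792*(-9) - 132) = -450/(7128 - 132) = -450/6996 = -450*1/6996 = -75/1166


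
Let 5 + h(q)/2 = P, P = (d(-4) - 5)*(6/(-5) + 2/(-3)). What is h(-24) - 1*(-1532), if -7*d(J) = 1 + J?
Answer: 23086/15 ≈ 1539.1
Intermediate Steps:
d(J) = -⅐ - J/7 (d(J) = -(1 + J)/7 = -⅐ - J/7)
P = 128/15 (P = ((-⅐ - ⅐*(-4)) - 5)*(6/(-5) + 2/(-3)) = ((-⅐ + 4/7) - 5)*(6*(-⅕) + 2*(-⅓)) = (3/7 - 5)*(-6/5 - ⅔) = -32/7*(-28/15) = 128/15 ≈ 8.5333)
h(q) = 106/15 (h(q) = -10 + 2*(128/15) = -10 + 256/15 = 106/15)
h(-24) - 1*(-1532) = 106/15 - 1*(-1532) = 106/15 + 1532 = 23086/15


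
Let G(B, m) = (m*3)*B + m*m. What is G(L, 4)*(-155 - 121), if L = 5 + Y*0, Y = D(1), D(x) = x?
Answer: -20976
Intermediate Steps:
Y = 1
L = 5 (L = 5 + 1*0 = 5 + 0 = 5)
G(B, m) = m² + 3*B*m (G(B, m) = (3*m)*B + m² = 3*B*m + m² = m² + 3*B*m)
G(L, 4)*(-155 - 121) = (4*(4 + 3*5))*(-155 - 121) = (4*(4 + 15))*(-276) = (4*19)*(-276) = 76*(-276) = -20976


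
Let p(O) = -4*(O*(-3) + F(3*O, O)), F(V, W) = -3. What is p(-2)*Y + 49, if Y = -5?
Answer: 109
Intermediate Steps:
p(O) = 12 + 12*O (p(O) = -4*(O*(-3) - 3) = -4*(-3*O - 3) = -4*(-3 - 3*O) = 12 + 12*O)
p(-2)*Y + 49 = (12 + 12*(-2))*(-5) + 49 = (12 - 24)*(-5) + 49 = -12*(-5) + 49 = 60 + 49 = 109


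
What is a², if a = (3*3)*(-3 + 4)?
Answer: 81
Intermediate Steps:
a = 9 (a = 9*1 = 9)
a² = 9² = 81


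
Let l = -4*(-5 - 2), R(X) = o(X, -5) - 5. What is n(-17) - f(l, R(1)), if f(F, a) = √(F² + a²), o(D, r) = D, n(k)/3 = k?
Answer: -51 - 20*√2 ≈ -79.284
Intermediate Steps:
n(k) = 3*k
R(X) = -5 + X (R(X) = X - 5 = -5 + X)
l = 28 (l = -4*(-7) = 28)
n(-17) - f(l, R(1)) = 3*(-17) - √(28² + (-5 + 1)²) = -51 - √(784 + (-4)²) = -51 - √(784 + 16) = -51 - √800 = -51 - 20*√2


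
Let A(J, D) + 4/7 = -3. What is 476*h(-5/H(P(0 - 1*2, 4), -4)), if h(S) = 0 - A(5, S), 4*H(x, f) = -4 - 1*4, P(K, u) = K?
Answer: 1700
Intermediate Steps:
A(J, D) = -25/7 (A(J, D) = -4/7 - 3 = -25/7)
H(x, f) = -2 (H(x, f) = (-4 - 1*4)/4 = (-4 - 4)/4 = (¼)*(-8) = -2)
h(S) = 25/7 (h(S) = 0 - 1*(-25/7) = 0 + 25/7 = 25/7)
476*h(-5/H(P(0 - 1*2, 4), -4)) = 476*(25/7) = 1700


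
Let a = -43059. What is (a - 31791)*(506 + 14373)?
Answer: -1113693150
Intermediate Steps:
(a - 31791)*(506 + 14373) = (-43059 - 31791)*(506 + 14373) = -74850*14879 = -1113693150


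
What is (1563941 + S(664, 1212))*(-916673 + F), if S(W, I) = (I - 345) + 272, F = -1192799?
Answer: -3301492437760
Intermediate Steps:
S(W, I) = -73 + I (S(W, I) = (-345 + I) + 272 = -73 + I)
(1563941 + S(664, 1212))*(-916673 + F) = (1563941 + (-73 + 1212))*(-916673 - 1192799) = (1563941 + 1139)*(-2109472) = 1565080*(-2109472) = -3301492437760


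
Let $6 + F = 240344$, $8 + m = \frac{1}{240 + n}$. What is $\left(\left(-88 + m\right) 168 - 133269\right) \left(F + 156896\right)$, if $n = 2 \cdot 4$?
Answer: $-59345298804$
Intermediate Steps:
$n = 8$
$m = - \frac{1983}{248}$ ($m = -8 + \frac{1}{240 + 8} = -8 + \frac{1}{248} = - \frac{1983}{248} \approx -7.996$)
$F = 240338$ ($F = -6 + 240344 = 240338$)
$\left(\left(-88 + m\right) 168 - 133269\right) \left(F + 156896\right) = \left(\left(-88 - \frac{1983}{248}\right) 168 - 133269\right) \left(240338 + 156896\right) = \left(\left(- \frac{23807}{248}\right) 168 - 133269\right) 397234 = \left(- \frac{499947}{31} - 133269\right) 397234 = \left(- \frac{4631286}{31}\right) 397234 = -59345298804$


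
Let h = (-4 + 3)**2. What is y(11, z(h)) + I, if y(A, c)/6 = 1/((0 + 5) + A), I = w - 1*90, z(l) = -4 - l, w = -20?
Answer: -877/8 ≈ -109.63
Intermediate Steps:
h = 1 (h = (-1)**2 = 1)
I = -110 (I = -20 - 1*90 = -20 - 90 = -110)
y(A, c) = 6/(5 + A) (y(A, c) = 6/((0 + 5) + A) = 6/(5 + A))
y(11, z(h)) + I = 6/(5 + 11) - 110 = 6/16 - 110 = 6*(1/16) - 110 = 3/8 - 110 = -877/8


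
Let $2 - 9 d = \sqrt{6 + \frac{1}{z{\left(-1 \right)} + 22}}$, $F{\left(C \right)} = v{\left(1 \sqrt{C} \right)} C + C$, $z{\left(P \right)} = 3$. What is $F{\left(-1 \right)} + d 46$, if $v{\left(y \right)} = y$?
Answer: $\frac{83}{9} - i - \frac{46 \sqrt{151}}{45} \approx -3.3391 - 1.0 i$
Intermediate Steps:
$F{\left(C \right)} = C + C^{\frac{3}{2}}$ ($F{\left(C \right)} = 1 \sqrt{C} C + C = \sqrt{C} C + C = C^{\frac{3}{2}} + C = C + C^{\frac{3}{2}}$)
$d = \frac{2}{9} - \frac{\sqrt{151}}{45}$ ($d = \frac{2}{9} - \frac{\sqrt{6 + \frac{1}{3 + 22}}}{9} = \frac{2}{9} - \frac{\sqrt{6 + \frac{1}{25}}}{9} = \frac{2}{9} - \frac{\sqrt{\frac{151}{25}}}{9} = \frac{2}{9} - \frac{\frac{1}{5} \sqrt{151}}{9} = \frac{2}{9} - \frac{\sqrt{151}}{45} \approx -0.050849$)
$F{\left(-1 \right)} + d 46 = \left(-1 + \left(-1\right)^{\frac{3}{2}}\right) + \left(\frac{2}{9} - \frac{\sqrt{151}}{45}\right) 46 = \left(-1 - i\right) + \left(\frac{92}{9} - \frac{46 \sqrt{151}}{45}\right) = \frac{83}{9} - i - \frac{46 \sqrt{151}}{45}$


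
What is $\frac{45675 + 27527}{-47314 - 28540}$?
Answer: $- \frac{2153}{2231} \approx -0.96504$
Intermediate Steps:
$\frac{45675 + 27527}{-47314 - 28540} = \frac{73202}{-75854} = 73202 \left(- \frac{1}{75854}\right) = - \frac{2153}{2231}$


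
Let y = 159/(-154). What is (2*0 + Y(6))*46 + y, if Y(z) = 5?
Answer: 35261/154 ≈ 228.97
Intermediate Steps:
y = -159/154 (y = 159*(-1/154) = -159/154 ≈ -1.0325)
(2*0 + Y(6))*46 + y = (2*0 + 5)*46 - 159/154 = (0 + 5)*46 - 159/154 = 5*46 - 159/154 = 230 - 159/154 = 35261/154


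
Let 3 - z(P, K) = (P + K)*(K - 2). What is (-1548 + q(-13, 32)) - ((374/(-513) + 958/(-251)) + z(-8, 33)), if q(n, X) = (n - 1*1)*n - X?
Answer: -80020310/128763 ≈ -621.45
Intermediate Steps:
z(P, K) = 3 - (-2 + K)*(K + P) (z(P, K) = 3 - (P + K)*(K - 2) = 3 - (K + P)*(-2 + K) = 3 - (-2 + K)*(K + P))
q(n, X) = -X + n*(-1 + n) (q(n, X) = (n - 1)*n - X = (-1 + n)*n - X = n*(-1 + n) - X = -X + n*(-1 + n))
(-1548 + q(-13, 32)) - ((374/(-513) + 958/(-251)) + z(-8, 33)) = (-1548 + ((-13)**2 - 1*32 - 1*(-13))) - ((374/(-513) + 958/(-251)) + (3 - 1*33**2 + 2*33 + 2*(-8) - 1*33*(-8))) = (-1548 + (169 - 32 + 13)) - ((374*(-1/513) + 958*(-1/251)) + (3 - 1*1089 + 66 - 16 + 264)) = (-1548 + 150) - ((-374/513 - 958/251) + (3 - 1089 + 66 - 16 + 264)) = -1398 - (-585328/128763 - 772) = -1398 - 1*(-99990364/128763) = -1398 + 99990364/128763 = -80020310/128763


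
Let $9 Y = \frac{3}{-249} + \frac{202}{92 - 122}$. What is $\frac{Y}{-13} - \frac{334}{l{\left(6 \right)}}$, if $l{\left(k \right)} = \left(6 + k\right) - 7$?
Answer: $- \frac{747848}{11205} \approx -66.742$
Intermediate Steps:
$l{\left(k \right)} = -1 + k$
$Y = - \frac{8398}{11205}$ ($Y = \frac{\frac{3}{-249} + \frac{202}{92 - 122}}{9} = \frac{3 \left(- \frac{1}{249}\right) + \frac{202}{-30}}{9} = \frac{- \frac{1}{83} + 202 \left(- \frac{1}{30}\right)}{9} = \frac{- \frac{1}{83} - \frac{101}{15}}{9} = \frac{1}{9} \left(- \frac{8398}{1245}\right) = - \frac{8398}{11205} \approx -0.74949$)
$\frac{Y}{-13} - \frac{334}{l{\left(6 \right)}} = - \frac{8398}{11205 \left(-13\right)} - \frac{334}{-1 + 6} = \left(- \frac{8398}{11205}\right) \left(- \frac{1}{13}\right) - \frac{334}{5} = \frac{646}{11205} - \frac{334}{5} = - \frac{747848}{11205}$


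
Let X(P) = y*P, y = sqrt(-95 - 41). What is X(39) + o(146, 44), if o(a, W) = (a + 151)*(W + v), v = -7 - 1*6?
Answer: 9207 + 78*I*sqrt(34) ≈ 9207.0 + 454.81*I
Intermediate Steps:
v = -13 (v = -7 - 6 = -13)
y = 2*I*sqrt(34) (y = sqrt(-136) = 2*I*sqrt(34) ≈ 11.662*I)
X(P) = 2*I*P*sqrt(34) (X(P) = (2*I*sqrt(34))*P = 2*I*P*sqrt(34))
o(a, W) = (-13 + W)*(151 + a) (o(a, W) = (a + 151)*(W - 13) = (151 + a)*(-13 + W) = (-13 + W)*(151 + a))
X(39) + o(146, 44) = 2*I*39*sqrt(34) + (-1963 - 13*146 + 151*44 + 44*146) = 78*I*sqrt(34) + (-1963 - 1898 + 6644 + 6424) = 78*I*sqrt(34) + 9207 = 9207 + 78*I*sqrt(34)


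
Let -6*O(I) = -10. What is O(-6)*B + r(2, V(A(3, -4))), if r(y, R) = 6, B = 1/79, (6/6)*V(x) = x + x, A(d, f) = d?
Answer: 1427/237 ≈ 6.0211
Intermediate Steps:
V(x) = 2*x (V(x) = x + x = 2*x)
O(I) = 5/3 (O(I) = -1/6*(-10) = 5/3)
B = 1/79 ≈ 0.012658
O(-6)*B + r(2, V(A(3, -4))) = (5/3)*(1/79) + 6 = 5/237 + 6 = 1427/237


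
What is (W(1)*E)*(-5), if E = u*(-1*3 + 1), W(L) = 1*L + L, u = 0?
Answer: 0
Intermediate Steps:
W(L) = 2*L (W(L) = L + L = 2*L)
E = 0 (E = 0*(-1*3 + 1) = 0*(-3 + 1) = 0*(-2) = 0)
(W(1)*E)*(-5) = ((2*1)*0)*(-5) = (2*0)*(-5) = 0*(-5) = 0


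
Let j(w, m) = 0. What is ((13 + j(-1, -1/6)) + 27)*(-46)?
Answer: -1840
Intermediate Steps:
((13 + j(-1, -1/6)) + 27)*(-46) = ((13 + 0) + 27)*(-46) = (13 + 27)*(-46) = 40*(-46) = -1840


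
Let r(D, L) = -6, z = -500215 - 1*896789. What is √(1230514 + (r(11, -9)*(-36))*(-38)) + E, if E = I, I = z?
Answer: -1397004 + √1222306 ≈ -1.3959e+6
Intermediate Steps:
z = -1397004 (z = -500215 - 896789 = -1397004)
I = -1397004
E = -1397004
√(1230514 + (r(11, -9)*(-36))*(-38)) + E = √(1230514 - 6*(-36)*(-38)) - 1397004 = √(1230514 + 216*(-38)) - 1397004 = √(1230514 - 8208) - 1397004 = √1222306 - 1397004 = -1397004 + √1222306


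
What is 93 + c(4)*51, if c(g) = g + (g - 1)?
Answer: 450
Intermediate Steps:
c(g) = -1 + 2*g (c(g) = g + (-1 + g) = -1 + 2*g)
93 + c(4)*51 = 93 + (-1 + 2*4)*51 = 93 + (-1 + 8)*51 = 93 + 7*51 = 93 + 357 = 450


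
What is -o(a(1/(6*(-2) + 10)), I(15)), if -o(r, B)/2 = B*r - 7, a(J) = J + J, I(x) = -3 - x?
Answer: 22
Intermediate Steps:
a(J) = 2*J
o(r, B) = 14 - 2*B*r (o(r, B) = -2*(B*r - 7) = -2*(-7 + B*r) = 14 - 2*B*r)
-o(a(1/(6*(-2) + 10)), I(15)) = -(14 - 2*(-3 - 1*15)*2/(6*(-2) + 10)) = -(14 - 2*(-3 - 15)*2/(-12 + 10)) = -(14 - 2*(-18)*2/(-2)) = -(14 - 2*(-18)*2*(-1/2)) = -(14 - 2*(-18)*(-1)) = -(14 - 36) = -1*(-22) = 22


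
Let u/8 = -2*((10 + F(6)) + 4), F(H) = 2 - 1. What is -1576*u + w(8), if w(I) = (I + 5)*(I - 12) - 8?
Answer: 378180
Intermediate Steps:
F(H) = 1
w(I) = -8 + (-12 + I)*(5 + I) (w(I) = (5 + I)*(-12 + I) - 8 = (-12 + I)*(5 + I) - 8 = -8 + (-12 + I)*(5 + I))
u = -240 (u = 8*(-2*((10 + 1) + 4)) = 8*(-2*(11 + 4)) = 8*(-2*15) = 8*(-30) = -240)
-1576*u + w(8) = -1576*(-240) + (-68 + 8² - 7*8) = 378240 + (-68 + 64 - 56) = 378240 - 60 = 378180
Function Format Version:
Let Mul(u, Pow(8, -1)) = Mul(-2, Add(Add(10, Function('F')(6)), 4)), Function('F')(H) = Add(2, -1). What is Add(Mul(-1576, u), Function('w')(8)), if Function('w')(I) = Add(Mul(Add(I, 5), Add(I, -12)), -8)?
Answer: 378180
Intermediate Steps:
Function('F')(H) = 1
Function('w')(I) = Add(-8, Mul(Add(-12, I), Add(5, I))) (Function('w')(I) = Add(Mul(Add(5, I), Add(-12, I)), -8) = Add(Mul(Add(-12, I), Add(5, I)), -8) = Add(-8, Mul(Add(-12, I), Add(5, I))))
u = -240 (u = Mul(8, Mul(-2, Add(Add(10, 1), 4))) = Mul(8, Mul(-2, Add(11, 4))) = Mul(8, Mul(-2, 15)) = Mul(8, -30) = -240)
Add(Mul(-1576, u), Function('w')(8)) = Add(Mul(-1576, -240), Add(-68, Pow(8, 2), Mul(-7, 8))) = Add(378240, Add(-68, 64, -56)) = Add(378240, -60) = 378180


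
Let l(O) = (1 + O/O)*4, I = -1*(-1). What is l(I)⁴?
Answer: 4096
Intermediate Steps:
I = 1
l(O) = 8 (l(O) = (1 + 1)*4 = 2*4 = 8)
l(I)⁴ = 8⁴ = 4096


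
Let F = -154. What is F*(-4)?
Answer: 616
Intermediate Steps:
F*(-4) = -154*(-4) = 616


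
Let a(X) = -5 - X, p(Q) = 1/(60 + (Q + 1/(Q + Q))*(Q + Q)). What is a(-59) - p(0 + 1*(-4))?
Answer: 5021/93 ≈ 53.989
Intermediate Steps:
p(Q) = 1/(60 + 2*Q*(Q + 1/(2*Q))) (p(Q) = 1/(60 + (Q + 1/(2*Q))*(2*Q)) = 1/(60 + 2*Q*(Q + 1/(2*Q))))
a(-59) - p(0 + 1*(-4)) = (-5 - 1*(-59)) - 1/(61 + 2*(0 + 1*(-4))²) = (-5 + 59) - 1/(61 + 2*(0 - 4)²) = 54 - 1/(61 + 2*(-4)²) = 54 - 1/(61 + 2*16) = 54 - 1/(61 + 32) = 54 - 1/93 = 5021/93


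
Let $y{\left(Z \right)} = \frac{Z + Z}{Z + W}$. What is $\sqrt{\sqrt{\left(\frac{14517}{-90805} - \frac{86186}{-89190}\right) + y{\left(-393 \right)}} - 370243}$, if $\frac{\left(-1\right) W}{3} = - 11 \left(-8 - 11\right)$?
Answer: $\frac{\sqrt{-31192776559558296409884300 + 9178751010 \sqrt{132864555018087751430}}}{9178751010} \approx 608.47 i$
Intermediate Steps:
$W = -627$ ($W = - 3 \left(- 11 \left(-8 - 11\right)\right) = - 3 \left(\left(-11\right) \left(-19\right)\right) = \left(-3\right) 209 = -627$)
$y{\left(Z \right)} = \frac{2 Z}{-627 + Z}$ ($y{\left(Z \right)} = \frac{Z + Z}{Z - 627} = \frac{2 Z}{-627 + Z}$)
$\sqrt{\sqrt{\left(\frac{14517}{-90805} - \frac{86186}{-89190}\right) + y{\left(-393 \right)}} - 370243} = \sqrt{\sqrt{\left(\frac{14517}{-90805} - \frac{86186}{-89190}\right) + 2 \left(-393\right) \frac{1}{-627 - 393}} - 370243} = \sqrt{\sqrt{\left(14517 \left(- \frac{1}{90805}\right) - - \frac{43093}{44595}\right) + 2 \left(-393\right) \frac{1}{-1020}} - 370243} = \sqrt{\sqrt{\left(- \frac{14517}{90805} + \frac{43093}{44595}\right) + 2 \left(-393\right) \left(- \frac{1}{1020}\right)} - 370243} = \sqrt{\sqrt{\frac{130626970}{161977959} + \frac{131}{170}} - 370243} = \sqrt{\sqrt{\frac{43425697529}{27536253030}} - 370243} = \sqrt{\frac{\sqrt{132864555018087751430}}{9178751010} - 370243} = \sqrt{-370243 + \frac{\sqrt{132864555018087751430}}{9178751010}}$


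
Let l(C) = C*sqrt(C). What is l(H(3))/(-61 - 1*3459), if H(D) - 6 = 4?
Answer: -sqrt(10)/352 ≈ -0.0089837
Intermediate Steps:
H(D) = 10 (H(D) = 6 + 4 = 10)
l(C) = C**(3/2)
l(H(3))/(-61 - 1*3459) = 10**(3/2)/(-61 - 1*3459) = (10*sqrt(10))/(-61 - 3459) = (10*sqrt(10))/(-3520) = (10*sqrt(10))*(-1/3520) = -sqrt(10)/352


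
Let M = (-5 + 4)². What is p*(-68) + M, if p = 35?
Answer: -2379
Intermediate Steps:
M = 1 (M = (-1)² = 1)
p*(-68) + M = 35*(-68) + 1 = -2380 + 1 = -2379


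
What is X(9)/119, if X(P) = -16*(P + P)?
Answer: -288/119 ≈ -2.4202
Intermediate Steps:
X(P) = -32*P
X(9)/119 = -32*9/119 = -288*1/119 = -288/119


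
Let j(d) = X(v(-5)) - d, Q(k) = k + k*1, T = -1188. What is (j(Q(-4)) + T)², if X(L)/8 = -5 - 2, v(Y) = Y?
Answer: 1527696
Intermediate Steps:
Q(k) = 2*k (Q(k) = k + k = 2*k)
X(L) = -56 (X(L) = 8*(-5 - 2) = 8*(-7) = -56)
j(d) = -56 - d
(j(Q(-4)) + T)² = ((-56 - 2*(-4)) - 1188)² = ((-56 - 1*(-8)) - 1188)² = ((-56 + 8) - 1188)² = (-48 - 1188)² = (-1236)² = 1527696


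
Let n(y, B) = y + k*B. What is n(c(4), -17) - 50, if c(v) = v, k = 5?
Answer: -131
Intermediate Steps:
n(y, B) = y + 5*B
n(c(4), -17) - 50 = (4 + 5*(-17)) - 50 = (4 - 85) - 50 = -81 - 50 = -131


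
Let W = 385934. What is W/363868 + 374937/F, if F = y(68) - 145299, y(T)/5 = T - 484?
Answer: -2339676745/1577250058 ≈ -1.4834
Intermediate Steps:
y(T) = -2420 + 5*T (y(T) = 5*(T - 484) = 5*(-484 + T) = -2420 + 5*T)
F = -147379 (F = (-2420 + 5*68) - 145299 = (-2420 + 340) - 145299 = -2080 - 145299 = -147379)
W/363868 + 374937/F = 385934/363868 + 374937/(-147379) = 385934*(1/363868) + 374937*(-1/147379) = 11351/10702 - 374937/147379 = -2339676745/1577250058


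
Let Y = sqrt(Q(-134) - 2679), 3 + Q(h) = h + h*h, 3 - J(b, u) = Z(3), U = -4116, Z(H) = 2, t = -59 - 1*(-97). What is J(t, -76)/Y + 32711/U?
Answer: -4673/588 + sqrt(3785)/7570 ≈ -7.9391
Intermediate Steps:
t = 38 (t = -59 + 97 = 38)
J(b, u) = 1 (J(b, u) = 3 - 1*2 = 3 - 2 = 1)
Q(h) = -3 + h + h**2 (Q(h) = -3 + (h + h*h) = -3 + (h + h**2) = -3 + h + h**2)
Y = 2*sqrt(3785) (Y = sqrt((-3 - 134 + (-134)**2) - 2679) = sqrt((-3 - 134 + 17956) - 2679) = sqrt(17819 - 2679) = sqrt(15140) = 2*sqrt(3785) ≈ 123.04)
J(t, -76)/Y + 32711/U = 1/(2*sqrt(3785)) + 32711/(-4116) = 1*(sqrt(3785)/7570) + 32711*(-1/4116) = sqrt(3785)/7570 - 4673/588 = -4673/588 + sqrt(3785)/7570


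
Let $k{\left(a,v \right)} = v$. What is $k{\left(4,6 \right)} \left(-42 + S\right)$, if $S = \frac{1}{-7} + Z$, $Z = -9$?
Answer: $- \frac{2148}{7} \approx -306.86$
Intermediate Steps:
$S = - \frac{64}{7}$ ($S = \frac{1}{-7} - 9 = - \frac{1}{7} - 9 = - \frac{64}{7} \approx -9.1429$)
$k{\left(4,6 \right)} \left(-42 + S\right) = 6 \left(-42 - \frac{64}{7}\right) = 6 \left(- \frac{358}{7}\right) = - \frac{2148}{7}$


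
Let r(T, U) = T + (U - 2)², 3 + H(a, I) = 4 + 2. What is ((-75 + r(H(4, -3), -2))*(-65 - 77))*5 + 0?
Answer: 39760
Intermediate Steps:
H(a, I) = 3 (H(a, I) = -3 + (4 + 2) = -3 + 6 = 3)
r(T, U) = T + (-2 + U)²
((-75 + r(H(4, -3), -2))*(-65 - 77))*5 + 0 = ((-75 + (3 + (-2 - 2)²))*(-65 - 77))*5 + 0 = ((-75 + (3 + (-4)²))*(-142))*5 + 0 = ((-75 + (3 + 16))*(-142))*5 + 0 = ((-75 + 19)*(-142))*5 + 0 = -56*(-142)*5 + 0 = 7952*5 + 0 = 39760 + 0 = 39760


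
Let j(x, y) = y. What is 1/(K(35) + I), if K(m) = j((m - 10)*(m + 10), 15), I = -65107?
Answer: -1/65092 ≈ -1.5363e-5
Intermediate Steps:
K(m) = 15
1/(K(35) + I) = 1/(15 - 65107) = 1/(-65092) = -1/65092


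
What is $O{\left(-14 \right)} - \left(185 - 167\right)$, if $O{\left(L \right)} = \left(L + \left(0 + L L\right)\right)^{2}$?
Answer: $33106$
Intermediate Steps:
$O{\left(L \right)} = \left(L + L^{2}\right)^{2}$ ($O{\left(L \right)} = \left(L + \left(0 + L^{2}\right)\right)^{2} = \left(L + L^{2}\right)^{2}$)
$O{\left(-14 \right)} - \left(185 - 167\right) = \left(-14\right)^{2} \left(1 - 14\right)^{2} - \left(185 - 167\right) = 196 \left(-13\right)^{2} - \left(185 - 167\right) = 196 \cdot 169 - 18 = 33124 - 18 = 33106$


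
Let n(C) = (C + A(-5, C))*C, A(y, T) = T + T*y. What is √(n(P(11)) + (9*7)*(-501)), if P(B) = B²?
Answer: I*√75486 ≈ 274.75*I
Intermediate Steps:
n(C) = -3*C² (n(C) = (C + C*(1 - 5))*C = (C + C*(-4))*C = (C - 4*C)*C = (-3*C)*C = -3*C²)
√(n(P(11)) + (9*7)*(-501)) = √(-3*(11²)² + (9*7)*(-501)) = √(-3*121² + 63*(-501)) = √(-3*14641 - 31563) = √(-43923 - 31563) = √(-75486) = I*√75486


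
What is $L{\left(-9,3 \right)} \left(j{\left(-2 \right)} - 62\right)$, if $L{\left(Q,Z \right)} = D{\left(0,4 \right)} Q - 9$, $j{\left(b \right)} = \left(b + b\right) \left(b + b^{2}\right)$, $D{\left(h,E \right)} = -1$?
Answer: $0$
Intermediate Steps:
$j{\left(b \right)} = 2 b \left(b + b^{2}\right)$
$L{\left(Q,Z \right)} = -9 - Q$ ($L{\left(Q,Z \right)} = - Q - 9 = -9 - Q$)
$L{\left(-9,3 \right)} \left(j{\left(-2 \right)} - 62\right) = \left(-9 - -9\right) \left(2 \left(-2\right)^{2} \left(1 - 2\right) - 62\right) = \left(-9 + 9\right) \left(2 \cdot 4 \left(-1\right) - 62\right) = 0 \left(-8 - 62\right) = 0 \left(-70\right) = 0$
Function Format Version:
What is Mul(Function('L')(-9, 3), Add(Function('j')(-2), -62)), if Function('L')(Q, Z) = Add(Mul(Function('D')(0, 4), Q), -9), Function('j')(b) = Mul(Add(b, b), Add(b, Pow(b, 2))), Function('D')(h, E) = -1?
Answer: 0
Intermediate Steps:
Function('j')(b) = Mul(2, b, Add(b, Pow(b, 2))) (Function('j')(b) = Mul(Mul(2, b), Add(b, Pow(b, 2))) = Mul(2, b, Add(b, Pow(b, 2))))
Function('L')(Q, Z) = Add(-9, Mul(-1, Q)) (Function('L')(Q, Z) = Add(Mul(-1, Q), -9) = Add(-9, Mul(-1, Q)))
Mul(Function('L')(-9, 3), Add(Function('j')(-2), -62)) = Mul(Add(-9, Mul(-1, -9)), Add(Mul(2, Pow(-2, 2), Add(1, -2)), -62)) = Mul(Add(-9, 9), Add(Mul(2, 4, -1), -62)) = Mul(0, Add(-8, -62)) = Mul(0, -70) = 0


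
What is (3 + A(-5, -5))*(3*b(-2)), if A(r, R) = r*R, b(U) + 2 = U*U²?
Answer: -840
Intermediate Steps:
b(U) = -2 + U³ (b(U) = -2 + U*U² = -2 + U³)
A(r, R) = R*r
(3 + A(-5, -5))*(3*b(-2)) = (3 - 5*(-5))*(3*(-2 + (-2)³)) = (3 + 25)*(3*(-2 - 8)) = 28*(3*(-10)) = 28*(-30) = -840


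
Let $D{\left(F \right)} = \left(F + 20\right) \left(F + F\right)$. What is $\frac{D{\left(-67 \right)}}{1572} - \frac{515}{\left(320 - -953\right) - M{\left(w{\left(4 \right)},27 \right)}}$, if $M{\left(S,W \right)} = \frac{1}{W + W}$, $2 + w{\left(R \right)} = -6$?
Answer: $\frac{194606749}{54030426} \approx 3.6018$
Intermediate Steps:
$w{\left(R \right)} = -8$ ($w{\left(R \right)} = -2 - 6 = -8$)
$M{\left(S,W \right)} = \frac{1}{2 W}$
$D{\left(F \right)} = 2 F \left(20 + F\right)$ ($D{\left(F \right)} = \left(20 + F\right) 2 F = 2 F \left(20 + F\right)$)
$\frac{D{\left(-67 \right)}}{1572} - \frac{515}{\left(320 - -953\right) - M{\left(w{\left(4 \right)},27 \right)}} = \frac{2 \left(-67\right) \left(20 - 67\right)}{1572} - \frac{515}{\left(320 - -953\right) - \frac{1}{2 \cdot 27}} = 2 \left(-67\right) \left(-47\right) \frac{1}{1572} - \frac{515}{\left(320 + 953\right) - \frac{1}{2} \cdot \frac{1}{27}} = 6298 \cdot \frac{1}{1572} - \frac{515}{1273 - \frac{1}{54}} = \frac{3149}{786} - \frac{515}{1273 - \frac{1}{54}} = \frac{3149}{786} - \frac{515}{\frac{68741}{54}} = \frac{3149}{786} - \frac{27810}{68741} = \frac{194606749}{54030426}$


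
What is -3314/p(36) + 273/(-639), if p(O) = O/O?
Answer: -705973/213 ≈ -3314.4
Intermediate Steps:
p(O) = 1
-3314/p(36) + 273/(-639) = -3314/1 + 273/(-639) = -3314*1 + 273*(-1/639) = -3314 - 91/213 = -705973/213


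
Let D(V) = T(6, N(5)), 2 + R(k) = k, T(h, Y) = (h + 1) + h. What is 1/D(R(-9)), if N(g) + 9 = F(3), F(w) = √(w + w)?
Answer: 1/13 ≈ 0.076923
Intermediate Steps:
F(w) = √2*√w (F(w) = √(2*w) = √2*√w)
N(g) = -9 + √6 (N(g) = -9 + √2*√3 = -9 + √6)
T(h, Y) = 1 + 2*h (T(h, Y) = (1 + h) + h = 1 + 2*h)
R(k) = -2 + k
D(V) = 13 (D(V) = 1 + 2*6 = 1 + 12 = 13)
1/D(R(-9)) = 1/13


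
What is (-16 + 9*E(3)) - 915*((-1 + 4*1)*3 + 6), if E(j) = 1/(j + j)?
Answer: -27479/2 ≈ -13740.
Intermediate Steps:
E(j) = 1/(2*j)
(-16 + 9*E(3)) - 915*((-1 + 4*1)*3 + 6) = (-16 + 9*((½)/3)) - 915*((-1 + 4*1)*3 + 6) = (-16 + 9*((½)*(⅓))) - 915*((-1 + 4)*3 + 6) = (-16 + 9*(⅙)) - 915*(3*3 + 6) = (-16 + 3/2) - 915*(9 + 6) = -29/2 - 915*15 = -29/2 - 13725 = -27479/2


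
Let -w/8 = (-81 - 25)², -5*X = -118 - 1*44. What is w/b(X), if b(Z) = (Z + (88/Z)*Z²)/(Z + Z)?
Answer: -179776/89 ≈ -2020.0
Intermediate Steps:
X = 162/5 (X = -(-118 - 1*44)/5 = -(-118 - 44)/5 = -⅕*(-162) = 162/5 ≈ 32.400)
w = -89888 (w = -8*(-81 - 25)² = -8*(-106)² = -8*11236 = -89888)
b(Z) = 89/2 (b(Z) = (Z + 88*Z)/((2*Z)) = (89*Z)*(1/(2*Z)) = 89/2)
w/b(X) = -89888/89/2 = -89888*2/89 = -179776/89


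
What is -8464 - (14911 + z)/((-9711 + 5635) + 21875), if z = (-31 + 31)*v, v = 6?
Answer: -150665647/17799 ≈ -8464.8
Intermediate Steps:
z = 0 (z = (-31 + 31)*6 = 0*6 = 0)
-8464 - (14911 + z)/((-9711 + 5635) + 21875) = -8464 - (14911 + 0)/((-9711 + 5635) + 21875) = -8464 - 14911/(-4076 + 21875) = -8464 - 14911/17799 = -150665647/17799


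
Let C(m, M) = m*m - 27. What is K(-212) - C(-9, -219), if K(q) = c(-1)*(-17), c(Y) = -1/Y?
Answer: -71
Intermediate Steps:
K(q) = -17 (K(q) = -1/(-1)*(-17) = -1*(-1)*(-17) = 1*(-17) = -17)
C(m, M) = -27 + m² (C(m, M) = m² - 27 = -27 + m²)
K(-212) - C(-9, -219) = -17 - (-27 + (-9)²) = -17 - (-27 + 81) = -17 - 1*54 = -17 - 54 = -71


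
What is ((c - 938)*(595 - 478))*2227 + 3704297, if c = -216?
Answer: -296980789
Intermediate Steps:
((c - 938)*(595 - 478))*2227 + 3704297 = ((-216 - 938)*(595 - 478))*2227 + 3704297 = -1154*117*2227 + 3704297 = -135018*2227 + 3704297 = -300685086 + 3704297 = -296980789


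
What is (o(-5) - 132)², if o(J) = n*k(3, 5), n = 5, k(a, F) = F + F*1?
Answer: 6724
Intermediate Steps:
k(a, F) = 2*F (k(a, F) = F + F = 2*F)
o(J) = 50 (o(J) = 5*(2*5) = 5*10 = 50)
(o(-5) - 132)² = (50 - 132)² = (-82)² = 6724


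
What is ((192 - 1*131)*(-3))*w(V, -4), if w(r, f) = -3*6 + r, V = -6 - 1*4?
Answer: 5124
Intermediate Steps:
V = -10 (V = -6 - 4 = -10)
w(r, f) = -18 + r
((192 - 1*131)*(-3))*w(V, -4) = ((192 - 1*131)*(-3))*(-18 - 10) = ((192 - 131)*(-3))*(-28) = (61*(-3))*(-28) = -183*(-28) = 5124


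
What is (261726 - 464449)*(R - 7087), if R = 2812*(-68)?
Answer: 40200579069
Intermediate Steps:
R = -191216
(261726 - 464449)*(R - 7087) = (261726 - 464449)*(-191216 - 7087) = -202723*(-198303) = 40200579069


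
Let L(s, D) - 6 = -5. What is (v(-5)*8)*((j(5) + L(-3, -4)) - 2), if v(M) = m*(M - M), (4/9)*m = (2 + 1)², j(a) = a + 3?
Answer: 0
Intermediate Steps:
j(a) = 3 + a
L(s, D) = 1 (L(s, D) = 6 - 5 = 1)
m = 81/4 (m = 9*(2 + 1)²/4 = (9/4)*3² = (9/4)*9 = 81/4 ≈ 20.250)
v(M) = 0 (v(M) = 81*(M - M)/4 = (81/4)*0 = 0)
(v(-5)*8)*((j(5) + L(-3, -4)) - 2) = (0*8)*(((3 + 5) + 1) - 2) = 0*((8 + 1) - 2) = 0*(9 - 2) = 0*7 = 0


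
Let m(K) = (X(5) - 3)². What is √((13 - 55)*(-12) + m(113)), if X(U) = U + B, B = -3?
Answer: √505 ≈ 22.472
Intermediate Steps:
X(U) = -3 + U (X(U) = U - 3 = -3 + U)
m(K) = 1 (m(K) = ((-3 + 5) - 3)² = (2 - 3)² = (-1)² = 1)
√((13 - 55)*(-12) + m(113)) = √((13 - 55)*(-12) + 1) = √(-42*(-12) + 1) = √(504 + 1) = √505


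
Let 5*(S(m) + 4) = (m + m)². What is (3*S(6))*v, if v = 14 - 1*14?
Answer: 0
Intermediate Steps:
v = 0 (v = 14 - 14 = 0)
S(m) = -4 + 4*m²/5 (S(m) = -4 + (m + m)²/5 = -4 + (2*m)²/5 = -4 + (4*m²)/5 = -4 + 4*m²/5)
(3*S(6))*v = (3*(-4 + (⅘)*6²))*0 = (3*(-4 + (⅘)*36))*0 = (3*(-4 + 144/5))*0 = (3*(124/5))*0 = (372/5)*0 = 0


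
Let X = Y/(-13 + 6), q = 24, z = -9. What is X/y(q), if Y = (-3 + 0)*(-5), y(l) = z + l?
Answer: -⅐ ≈ -0.14286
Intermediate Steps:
y(l) = -9 + l
Y = 15 (Y = -3*(-5) = 15)
X = -15/7 (X = 15/(-13 + 6) = 15/(-7) = 15*(-⅐) = -15/7 ≈ -2.1429)
X/y(q) = -15/(7*(-9 + 24)) = -15/7/15 = -15/7*1/15 = -⅐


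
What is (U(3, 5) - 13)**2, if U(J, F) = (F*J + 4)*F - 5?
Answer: 5929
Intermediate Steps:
U(J, F) = -5 + F*(4 + F*J) (U(J, F) = (4 + F*J)*F - 5 = F*(4 + F*J) - 5 = -5 + F*(4 + F*J))
(U(3, 5) - 13)**2 = ((-5 + 4*5 + 3*5**2) - 13)**2 = ((-5 + 20 + 3*25) - 13)**2 = ((-5 + 20 + 75) - 13)**2 = (90 - 13)**2 = 77**2 = 5929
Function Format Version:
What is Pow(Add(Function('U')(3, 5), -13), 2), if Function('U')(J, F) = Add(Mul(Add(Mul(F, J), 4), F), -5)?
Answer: 5929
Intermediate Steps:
Function('U')(J, F) = Add(-5, Mul(F, Add(4, Mul(F, J)))) (Function('U')(J, F) = Add(Mul(Add(4, Mul(F, J)), F), -5) = Add(Mul(F, Add(4, Mul(F, J))), -5) = Add(-5, Mul(F, Add(4, Mul(F, J)))))
Pow(Add(Function('U')(3, 5), -13), 2) = Pow(Add(Add(-5, Mul(4, 5), Mul(3, Pow(5, 2))), -13), 2) = Pow(Add(Add(-5, 20, Mul(3, 25)), -13), 2) = Pow(Add(Add(-5, 20, 75), -13), 2) = Pow(Add(90, -13), 2) = Pow(77, 2) = 5929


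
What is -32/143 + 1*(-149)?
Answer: -21339/143 ≈ -149.22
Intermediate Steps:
-32/143 + 1*(-149) = -32*1/143 - 149 = -32/143 - 149 = -21339/143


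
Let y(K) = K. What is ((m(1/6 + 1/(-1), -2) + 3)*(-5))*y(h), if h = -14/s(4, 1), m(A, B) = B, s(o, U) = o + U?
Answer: 14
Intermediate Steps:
s(o, U) = U + o
h = -14/5 (h = -14/(1 + 4) = -14/5 ≈ -2.8000)
((m(1/6 + 1/(-1), -2) + 3)*(-5))*y(h) = ((-2 + 3)*(-5))*(-14/5) = (1*(-5))*(-14/5) = -5*(-14/5) = 14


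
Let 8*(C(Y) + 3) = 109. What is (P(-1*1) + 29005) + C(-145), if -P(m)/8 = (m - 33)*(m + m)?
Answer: 227773/8 ≈ 28472.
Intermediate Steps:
P(m) = -16*m*(-33 + m) (P(m) = -8*(m - 33)*(m + m) = -8*(-33 + m)*2*m = -16*m*(-33 + m))
C(Y) = 85/8 (C(Y) = -3 + (⅛)*109 = -3 + 109/8 = 85/8)
(P(-1*1) + 29005) + C(-145) = (16*(-1*1)*(33 - (-1)) + 29005) + 85/8 = (16*(-1)*(33 - 1*(-1)) + 29005) + 85/8 = (16*(-1)*(33 + 1) + 29005) + 85/8 = (16*(-1)*34 + 29005) + 85/8 = (-544 + 29005) + 85/8 = 28461 + 85/8 = 227773/8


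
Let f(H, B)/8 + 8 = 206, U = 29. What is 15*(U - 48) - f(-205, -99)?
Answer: -1869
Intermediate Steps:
f(H, B) = 1584 (f(H, B) = -64 + 8*206 = -64 + 1648 = 1584)
15*(U - 48) - f(-205, -99) = 15*(29 - 48) - 1*1584 = 15*(-19) - 1584 = -285 - 1584 = -1869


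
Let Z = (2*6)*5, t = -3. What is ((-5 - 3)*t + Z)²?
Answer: 7056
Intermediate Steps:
Z = 60 (Z = 12*5 = 60)
((-5 - 3)*t + Z)² = ((-5 - 3)*(-3) + 60)² = (-8*(-3) + 60)² = (24 + 60)² = 84² = 7056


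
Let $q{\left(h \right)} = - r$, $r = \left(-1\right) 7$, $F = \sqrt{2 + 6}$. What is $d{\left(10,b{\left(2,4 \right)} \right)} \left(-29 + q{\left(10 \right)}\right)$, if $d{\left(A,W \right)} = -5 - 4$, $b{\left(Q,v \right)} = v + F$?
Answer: $198$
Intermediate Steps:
$F = 2 \sqrt{2}$ ($F = \sqrt{8} = 2 \sqrt{2} \approx 2.8284$)
$r = -7$
$b{\left(Q,v \right)} = v + 2 \sqrt{2}$
$d{\left(A,W \right)} = -9$
$q{\left(h \right)} = 7$ ($q{\left(h \right)} = \left(-1\right) \left(-7\right) = 7$)
$d{\left(10,b{\left(2,4 \right)} \right)} \left(-29 + q{\left(10 \right)}\right) = - 9 \left(-29 + 7\right) = \left(-9\right) \left(-22\right) = 198$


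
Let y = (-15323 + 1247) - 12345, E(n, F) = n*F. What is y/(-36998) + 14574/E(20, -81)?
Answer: -20683618/2497365 ≈ -8.2822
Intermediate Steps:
E(n, F) = F*n
y = -26421 (y = -14076 - 12345 = -26421)
y/(-36998) + 14574/E(20, -81) = -26421/(-36998) + 14574/((-81*20)) = -26421*(-1/36998) + 14574/(-1620) = 26421/36998 + 14574*(-1/1620) = 26421/36998 - 2429/270 = -20683618/2497365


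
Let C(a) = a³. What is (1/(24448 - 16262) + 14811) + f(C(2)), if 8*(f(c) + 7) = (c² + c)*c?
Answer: 121774937/8186 ≈ 14876.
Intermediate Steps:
f(c) = -7 + c*(c + c²)/8 (f(c) = -7 + ((c² + c)*c)/8 = -7 + ((c + c²)*c)/8 = -7 + (c*(c + c²))/8 = -7 + c*(c + c²)/8)
(1/(24448 - 16262) + 14811) + f(C(2)) = (1/(24448 - 16262) + 14811) + (-7 + (2³)²/8 + (2³)³/8) = (1/8186 + 14811) + (-7 + (⅛)*8² + (⅛)*8³) = (1/8186 + 14811) + (-7 + (⅛)*64 + (⅛)*512) = 121242847/8186 + (-7 + 8 + 64) = 121242847/8186 + 65 = 121774937/8186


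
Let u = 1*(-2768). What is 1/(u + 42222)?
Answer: 1/39454 ≈ 2.5346e-5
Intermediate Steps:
u = -2768
1/(u + 42222) = 1/(-2768 + 42222) = 1/39454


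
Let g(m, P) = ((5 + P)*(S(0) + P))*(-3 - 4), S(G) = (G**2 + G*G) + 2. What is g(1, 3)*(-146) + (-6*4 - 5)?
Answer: 40851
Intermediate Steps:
S(G) = 2 + 2*G**2 (S(G) = (G**2 + G**2) + 2 = 2*G**2 + 2 = 2 + 2*G**2)
g(m, P) = -7*(2 + P)*(5 + P) (g(m, P) = ((5 + P)*((2 + 2*0**2) + P))*(-3 - 4) = ((5 + P)*((2 + 2*0) + P))*(-7) = ((5 + P)*((2 + 0) + P))*(-7) = ((5 + P)*(2 + P))*(-7) = ((2 + P)*(5 + P))*(-7) = -7*(2 + P)*(5 + P))
g(1, 3)*(-146) + (-6*4 - 5) = (-70 - 49*3 - 7*3**2)*(-146) + (-6*4 - 5) = (-70 - 147 - 7*9)*(-146) + (-24 - 5) = (-70 - 147 - 63)*(-146) - 29 = -280*(-146) - 29 = 40880 - 29 = 40851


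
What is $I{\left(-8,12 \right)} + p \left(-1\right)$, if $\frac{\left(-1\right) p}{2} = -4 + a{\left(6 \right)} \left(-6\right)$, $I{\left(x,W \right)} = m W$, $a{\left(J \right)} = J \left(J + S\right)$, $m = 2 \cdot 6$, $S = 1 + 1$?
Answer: $-440$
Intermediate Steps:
$S = 2$
$m = 12$
$a{\left(J \right)} = J \left(2 + J\right)$ ($a{\left(J \right)} = J \left(J + 2\right) = J \left(2 + J\right)$)
$I{\left(x,W \right)} = 12 W$
$p = 584$ ($p = - 2 \left(-4 + 6 \left(2 + 6\right) \left(-6\right)\right) = - 2 \left(-4 + 6 \cdot 8 \left(-6\right)\right) = - 2 \left(-4 + 48 \left(-6\right)\right) = - 2 \left(-4 - 288\right) = \left(-2\right) \left(-292\right) = 584$)
$I{\left(-8,12 \right)} + p \left(-1\right) = 12 \cdot 12 + 584 \left(-1\right) = 144 - 584 = -440$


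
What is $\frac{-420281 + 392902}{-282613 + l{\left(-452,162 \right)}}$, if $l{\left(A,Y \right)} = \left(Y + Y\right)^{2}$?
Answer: $\frac{27379}{177637} \approx 0.15413$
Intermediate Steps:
$l{\left(A,Y \right)} = 4 Y^{2}$ ($l{\left(A,Y \right)} = \left(2 Y\right)^{2} = 4 Y^{2}$)
$\frac{-420281 + 392902}{-282613 + l{\left(-452,162 \right)}} = \frac{-420281 + 392902}{-282613 + 4 \cdot 162^{2}} = - \frac{27379}{-282613 + 4 \cdot 26244} = - \frac{27379}{-282613 + 104976} = - \frac{27379}{-177637} = \left(-27379\right) \left(- \frac{1}{177637}\right) = \frac{27379}{177637}$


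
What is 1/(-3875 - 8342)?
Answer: -1/12217 ≈ -8.1853e-5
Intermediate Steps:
1/(-3875 - 8342) = 1/(-12217) = -1/12217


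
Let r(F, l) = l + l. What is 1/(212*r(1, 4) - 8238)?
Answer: -1/6542 ≈ -0.00015286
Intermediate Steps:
r(F, l) = 2*l
1/(212*r(1, 4) - 8238) = 1/(212*(2*4) - 8238) = 1/(212*8 - 8238) = 1/(1696 - 8238) = 1/(-6542) = -1/6542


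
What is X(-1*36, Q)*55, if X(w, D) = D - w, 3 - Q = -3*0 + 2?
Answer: 2035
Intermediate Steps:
Q = 1 (Q = 3 - (-3*0 + 2) = 3 - (0 + 2) = 3 - 1*2 = 3 - 2 = 1)
X(-1*36, Q)*55 = (1 - (-1)*36)*55 = (1 - 1*(-36))*55 = (1 + 36)*55 = 37*55 = 2035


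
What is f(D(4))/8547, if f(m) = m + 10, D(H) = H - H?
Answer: 10/8547 ≈ 0.0011700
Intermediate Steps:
D(H) = 0
f(m) = 10 + m
f(D(4))/8547 = (10 + 0)/8547 = 10*(1/8547) = 10/8547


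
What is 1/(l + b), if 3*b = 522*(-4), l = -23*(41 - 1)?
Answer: -1/1616 ≈ -0.00061881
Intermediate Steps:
l = -920 (l = -23*40 = -920)
b = -696 (b = (522*(-4))/3 = (1/3)*(-2088) = -696)
1/(l + b) = 1/(-920 - 696) = 1/(-1616) = -1/1616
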